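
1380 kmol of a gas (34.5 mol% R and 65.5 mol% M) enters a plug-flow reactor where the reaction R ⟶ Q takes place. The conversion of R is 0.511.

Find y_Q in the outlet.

0.176

R reacted = 0.511 × 476.1 = 243.3 kmol; ν_R = −1, so ξ = 243.3/1 = 243.3 kmol.
Outlet amounts (n = n₀ + ν ξ):
  R: 476.1 − 1(243.3) = 232.8
  Q: 0 + 1(243.3) = 243.3
  M: 903.9 (inert)
Total out = 1380 kmol; y_Q = 243.3 / 1380 = 0.1763.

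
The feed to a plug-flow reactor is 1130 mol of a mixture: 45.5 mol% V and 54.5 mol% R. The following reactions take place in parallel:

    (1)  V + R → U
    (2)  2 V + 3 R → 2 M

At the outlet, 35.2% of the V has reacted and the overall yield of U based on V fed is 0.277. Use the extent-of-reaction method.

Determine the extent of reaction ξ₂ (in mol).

Yield of U: 1ξ₁ / 514.1 = 0.277 → ξ₁ = 142.4 mol.
Conversion of V: 1ξ₁ + 2ξ₂ = 0.352 × 514.1 = 181 → ξ₂ = 19.28 mol.
Outlet amounts (n = n₀ + Σ ν·ξ):
  V: 514.1 − 1(142.4) − 2(19.28) = 333.2
  R: 615.9 − 1(142.4) − 3(19.28) = 415.6
  U: 0 + 1(142.4) = 142.4
  M: 0 + 2(19.28) = 38.56

ξ₂ = 19.3 mol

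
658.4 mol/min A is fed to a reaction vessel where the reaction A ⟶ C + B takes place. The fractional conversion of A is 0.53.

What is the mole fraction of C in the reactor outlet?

A reacted = 0.53 × 658.4 = 349 mol/min; ν_A = −1, so ξ = 349/1 = 349 mol/min.
Outlet amounts (n = n₀ + ν ξ):
  A: 658.4 − 1(349) = 309.4
  C: 0 + 1(349) = 349
  B: 0 + 1(349) = 349
Total out = 1007 mol/min; y_C = 349 / 1007 = 0.3464.

0.346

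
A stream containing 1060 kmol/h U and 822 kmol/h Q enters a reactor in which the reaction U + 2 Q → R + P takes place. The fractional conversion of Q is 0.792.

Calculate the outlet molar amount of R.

Q reacted = 0.792 × 822 = 651 kmol/h; ν_Q = −2, so ξ = 651/2 = 325.5 kmol/h.
Outlet amounts (n = n₀ + ν ξ):
  U: 1060 − 1(325.5) = 734.5
  Q: 822 − 2(325.5) = 171
  R: 0 + 1(325.5) = 325.5
  P: 0 + 1(325.5) = 325.5

326 kmol/h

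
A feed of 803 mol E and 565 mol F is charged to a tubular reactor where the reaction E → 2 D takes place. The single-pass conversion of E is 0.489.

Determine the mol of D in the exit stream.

E reacted = 0.489 × 803 = 392.7 mol; ν_E = −1, so ξ = 392.7/1 = 392.7 mol.
Outlet amounts (n = n₀ + ν ξ):
  E: 803 − 1(392.7) = 410.3
  D: 0 + 2(392.7) = 785.3
  F: 565 (inert)

785 mol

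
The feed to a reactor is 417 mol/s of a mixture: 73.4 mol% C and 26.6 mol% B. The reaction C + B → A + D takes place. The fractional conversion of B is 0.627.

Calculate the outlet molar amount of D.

B reacted = 0.627 × 110.9 = 69.55 mol/s; ν_B = −1, so ξ = 69.55/1 = 69.55 mol/s.
Outlet amounts (n = n₀ + ν ξ):
  C: 306.1 − 1(69.55) = 236.5
  B: 110.9 − 1(69.55) = 41.37
  A: 0 + 1(69.55) = 69.55
  D: 0 + 1(69.55) = 69.55

69.5 mol/s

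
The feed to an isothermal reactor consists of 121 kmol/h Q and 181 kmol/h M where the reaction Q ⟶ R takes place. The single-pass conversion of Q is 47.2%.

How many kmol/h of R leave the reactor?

57.1 kmol/h

Q reacted = 0.472 × 121 = 57.11 kmol/h; ν_Q = −1, so ξ = 57.11/1 = 57.11 kmol/h.
Outlet amounts (n = n₀ + ν ξ):
  Q: 121 − 1(57.11) = 63.89
  R: 0 + 1(57.11) = 57.11
  M: 181 (inert)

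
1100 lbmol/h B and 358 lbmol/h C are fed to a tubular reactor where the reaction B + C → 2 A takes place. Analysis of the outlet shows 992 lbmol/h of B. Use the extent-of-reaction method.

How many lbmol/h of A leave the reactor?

216 lbmol/h

For B: n = n₀ − 1ξ → 992 = 1100 − 1ξ, giving ξ = 108 lbmol/h.
Outlet amounts (n = n₀ + ν ξ):
  B: 1100 − 1(108) = 992
  C: 358 − 1(108) = 250
  A: 0 + 2(108) = 216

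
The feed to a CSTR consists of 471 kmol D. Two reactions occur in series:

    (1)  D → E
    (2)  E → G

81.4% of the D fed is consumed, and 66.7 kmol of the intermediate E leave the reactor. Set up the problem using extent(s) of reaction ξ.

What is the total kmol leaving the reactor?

Conversion of D: D consumed = 1ξ₁ = 0.814 × 471 → ξ₁ = 383.4 kmol.
E balance: n_E = 0 + 1ξ₁ − 1ξ₂ = 66.7 → ξ₂ = (1·383.4 − 66.7)/1 = 316.7 kmol.
Outlet amounts (n = n₀ + Σ ν·ξ):
  D: 471 − 1(383.4) = 87.61
  E: 0 + 1(383.4) − 1(316.7) = 66.7
  G: 0 + 1(316.7) = 316.7
Total out = 87.61 + 66.7 + 316.7 = 471 kmol.

471 kmol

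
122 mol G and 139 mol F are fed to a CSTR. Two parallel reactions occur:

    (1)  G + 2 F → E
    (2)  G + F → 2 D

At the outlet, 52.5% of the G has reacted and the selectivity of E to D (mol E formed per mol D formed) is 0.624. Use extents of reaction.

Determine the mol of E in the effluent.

35.6 mol

Conversion of G: G consumed = 0.525 × 122 = 64.05 mol = 1ξ₁ + 1ξ₂.
Selectivity: 1ξ₁ / (2ξ₂) = 0.624 → ξ₁ = 1.248 ξ₂.
Substitute: (1·1.248 + 1) ξ₂ = 64.05 → ξ₂ = 28.49 mol, ξ₁ = 35.56 mol.
Outlet amounts (n = n₀ + Σ ν·ξ):
  G: 122 − 1(35.56) − 1(28.49) = 57.95
  F: 139 − 2(35.56) − 1(28.49) = 39.39
  E: 0 + 1(35.56) = 35.56
  D: 0 + 2(28.49) = 56.98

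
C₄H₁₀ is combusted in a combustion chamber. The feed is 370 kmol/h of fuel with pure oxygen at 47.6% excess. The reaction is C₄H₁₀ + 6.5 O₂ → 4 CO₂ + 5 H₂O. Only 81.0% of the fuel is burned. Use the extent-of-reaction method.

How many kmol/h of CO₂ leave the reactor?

Stoichiometric O₂ = 6.5 × 370 = 2405 kmol/h; O₂ fed = 2405 × 1.476 = 3550 kmol/h.
Fuel reacted = 0.81 × 370 → ξ = 299.7 kmol/h.
Outlet (n = n₀ + ν ξ):
  C₄H₁₀: 370 − 1(299.7) = 70.3
  O₂: 3550 − 6.5(299.7) = 1602
  CO₂: 0 + 4(299.7) = 1199
  H₂O: 0 + 5(299.7) = 1499

1200 kmol/h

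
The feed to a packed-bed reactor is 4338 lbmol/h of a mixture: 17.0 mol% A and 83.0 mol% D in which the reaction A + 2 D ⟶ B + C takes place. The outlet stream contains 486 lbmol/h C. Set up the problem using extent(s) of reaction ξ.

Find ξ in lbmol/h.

ξ = 486 lbmol/h

For C: n = n₀ + 1ξ → 486 = 0 + 1ξ, giving ξ = 486 lbmol/h.
Outlet amounts (n = n₀ + ν ξ):
  A: 737.5 − 1(486) = 251.5
  D: 3601 − 2(486) = 2629
  B: 0 + 1(486) = 486
  C: 0 + 1(486) = 486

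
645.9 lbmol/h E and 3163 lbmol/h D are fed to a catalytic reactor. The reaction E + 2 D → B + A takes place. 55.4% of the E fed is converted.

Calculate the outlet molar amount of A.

E reacted = 0.554 × 645.9 = 357.8 lbmol/h; ν_E = −1, so ξ = 357.8/1 = 357.8 lbmol/h.
Outlet amounts (n = n₀ + ν ξ):
  E: 645.9 − 1(357.8) = 288.1
  D: 3163 − 2(357.8) = 2447
  B: 0 + 1(357.8) = 357.8
  A: 0 + 1(357.8) = 357.8

358 lbmol/h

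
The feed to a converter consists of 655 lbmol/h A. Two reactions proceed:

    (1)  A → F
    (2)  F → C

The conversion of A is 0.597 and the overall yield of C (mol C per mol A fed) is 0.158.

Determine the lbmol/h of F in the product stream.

288 lbmol/h

Conversion of A: A consumed = 1ξ₁ = 0.597 × 655 → ξ₁ = 391 lbmol/h.
Yield of C: 1ξ₂ / 655 = 0.158 → ξ₂ = 103.5 lbmol/h.
Outlet amounts (n = n₀ + Σ ν·ξ):
  A: 655 − 1(391) = 264
  F: 0 + 1(391) − 1(103.5) = 287.5
  C: 0 + 1(103.5) = 103.5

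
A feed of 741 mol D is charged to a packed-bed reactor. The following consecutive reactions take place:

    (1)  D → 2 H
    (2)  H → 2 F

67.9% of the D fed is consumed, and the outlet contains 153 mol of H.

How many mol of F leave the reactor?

1710 mol

Conversion of D: D consumed = 1ξ₁ = 0.679 × 741 → ξ₁ = 503.1 mol.
H balance: n_H = 0 + 2ξ₁ − 1ξ₂ = 153 → ξ₂ = (2·503.1 − 153)/1 = 853.3 mol.
Outlet amounts (n = n₀ + Σ ν·ξ):
  D: 741 − 1(503.1) = 237.9
  H: 0 + 2(503.1) − 1(853.3) = 153
  F: 0 + 2(853.3) = 1707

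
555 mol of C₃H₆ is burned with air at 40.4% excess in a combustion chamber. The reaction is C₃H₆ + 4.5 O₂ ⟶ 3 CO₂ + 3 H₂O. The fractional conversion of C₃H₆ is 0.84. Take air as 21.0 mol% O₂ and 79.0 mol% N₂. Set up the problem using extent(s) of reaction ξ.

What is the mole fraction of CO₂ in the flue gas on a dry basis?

Stoichiometric O₂ = 4.5 × 555 = 2498 mol; O₂ fed = 2498 × 1.404 = 3506 mol.
N₂ fed = 3506 × 79/21 = 13190 mol.
Fuel reacted = 0.84 × 555 → ξ = 466.2 mol.
Outlet (n = n₀ + ν ξ):
  C₃H₆: 555 − 1(466.2) = 88.8
  O₂: 3506 − 4.5(466.2) = 1409
  N₂: 13190 (inert)
  CO₂: 0 + 3(466.2) = 1399
  H₂O: 0 + 3(466.2) = 1399
Dry total = 16090 mol; y_CO₂ (dry) = 1399 / 16090 = 0.08694.

0.0869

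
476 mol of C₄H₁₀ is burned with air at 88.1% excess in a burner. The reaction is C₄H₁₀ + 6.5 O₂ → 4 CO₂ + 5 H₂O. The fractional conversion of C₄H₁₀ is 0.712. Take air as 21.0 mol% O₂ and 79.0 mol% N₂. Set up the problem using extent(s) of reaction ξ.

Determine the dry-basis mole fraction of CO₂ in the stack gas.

0.0502

Stoichiometric O₂ = 6.5 × 476 = 3094 mol; O₂ fed = 3094 × 1.881 = 5820 mol.
N₂ fed = 5820 × 79/21 = 21890 mol.
Fuel reacted = 0.712 × 476 → ξ = 338.9 mol.
Outlet (n = n₀ + ν ξ):
  C₄H₁₀: 476 − 1(338.9) = 137.1
  O₂: 5820 − 6.5(338.9) = 3617
  N₂: 21890 (inert)
  CO₂: 0 + 4(338.9) = 1356
  H₂O: 0 + 5(338.9) = 1695
Dry total = 27000 mol; y_CO₂ (dry) = 1356 / 27000 = 0.0502.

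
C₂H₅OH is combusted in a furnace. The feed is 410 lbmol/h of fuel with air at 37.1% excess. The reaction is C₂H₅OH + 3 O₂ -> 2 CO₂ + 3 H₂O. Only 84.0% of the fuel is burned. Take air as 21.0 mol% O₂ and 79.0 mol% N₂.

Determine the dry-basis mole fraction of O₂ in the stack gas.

Stoichiometric O₂ = 3 × 410 = 1230 lbmol/h; O₂ fed = 1230 × 1.371 = 1686 lbmol/h.
N₂ fed = 1686 × 79/21 = 6344 lbmol/h.
Fuel reacted = 0.84 × 410 → ξ = 344.4 lbmol/h.
Outlet (n = n₀ + ν ξ):
  C₂H₅OH: 410 − 1(344.4) = 65.6
  O₂: 1686 − 3(344.4) = 653.1
  N₂: 6344 (inert)
  CO₂: 0 + 2(344.4) = 688.8
  H₂O: 0 + 3(344.4) = 1033
Dry total = 7751 lbmol/h; y_O₂ (dry) = 653.1 / 7751 = 0.08426.

0.0843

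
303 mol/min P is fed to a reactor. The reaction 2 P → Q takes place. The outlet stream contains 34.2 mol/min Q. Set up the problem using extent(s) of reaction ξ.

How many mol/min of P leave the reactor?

For Q: n = n₀ + 1ξ → 34.2 = 0 + 1ξ, giving ξ = 34.2 mol/min.
Outlet amounts (n = n₀ + ν ξ):
  P: 303 − 2(34.2) = 234.6
  Q: 0 + 1(34.2) = 34.2

235 mol/min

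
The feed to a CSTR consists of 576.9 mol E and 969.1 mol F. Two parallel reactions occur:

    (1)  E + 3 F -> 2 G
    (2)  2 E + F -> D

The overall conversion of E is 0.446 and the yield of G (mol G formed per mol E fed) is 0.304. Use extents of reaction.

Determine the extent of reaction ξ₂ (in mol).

Yield of G: 2ξ₁ / 576.9 = 0.304 → ξ₁ = 87.69 mol.
Conversion of E: 1ξ₁ + 2ξ₂ = 0.446 × 576.9 = 257.3 → ξ₂ = 84.8 mol.
Outlet amounts (n = n₀ + Σ ν·ξ):
  E: 576.9 − 1(87.69) − 2(84.8) = 319.6
  F: 969.1 − 3(87.69) − 1(84.8) = 621.2
  G: 0 + 2(87.69) = 175.4
  D: 0 + 1(84.8) = 84.8

ξ₂ = 84.8 mol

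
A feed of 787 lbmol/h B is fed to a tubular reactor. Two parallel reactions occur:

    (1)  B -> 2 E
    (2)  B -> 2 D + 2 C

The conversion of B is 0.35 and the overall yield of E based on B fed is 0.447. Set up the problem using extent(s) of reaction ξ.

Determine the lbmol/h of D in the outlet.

199 lbmol/h

Yield of E: 2ξ₁ / 787 = 0.447 → ξ₁ = 175.9 lbmol/h.
Conversion of B: 1ξ₁ + 1ξ₂ = 0.35 × 787 = 275.4 → ξ₂ = 99.56 lbmol/h.
Outlet amounts (n = n₀ + Σ ν·ξ):
  B: 787 − 1(175.9) − 1(99.56) = 511.6
  E: 0 + 2(175.9) = 351.8
  D: 0 + 2(99.56) = 199.1
  C: 0 + 2(99.56) = 199.1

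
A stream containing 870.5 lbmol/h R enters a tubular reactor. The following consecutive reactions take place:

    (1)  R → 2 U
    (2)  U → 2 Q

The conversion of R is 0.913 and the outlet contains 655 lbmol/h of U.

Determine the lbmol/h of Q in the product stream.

Conversion of R: R consumed = 1ξ₁ = 0.913 × 870.5 → ξ₁ = 794.8 lbmol/h.
U balance: n_U = 0 + 2ξ₁ − 1ξ₂ = 655 → ξ₂ = (2·794.8 − 655)/1 = 934.5 lbmol/h.
Outlet amounts (n = n₀ + Σ ν·ξ):
  R: 870.5 − 1(794.8) = 75.73
  U: 0 + 2(794.8) − 1(934.5) = 655
  Q: 0 + 2(934.5) = 1869

1870 lbmol/h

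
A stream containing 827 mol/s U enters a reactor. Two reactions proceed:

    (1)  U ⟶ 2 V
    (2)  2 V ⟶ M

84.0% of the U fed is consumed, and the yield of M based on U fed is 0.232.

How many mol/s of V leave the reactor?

1010 mol/s

Conversion of U: U consumed = 1ξ₁ = 0.84 × 827 → ξ₁ = 694.7 mol/s.
Yield of M: 1ξ₂ / 827 = 0.232 → ξ₂ = 191.9 mol/s.
Outlet amounts (n = n₀ + Σ ν·ξ):
  U: 827 − 1(694.7) = 132.3
  V: 0 + 2(694.7) − 2(191.9) = 1006
  M: 0 + 1(191.9) = 191.9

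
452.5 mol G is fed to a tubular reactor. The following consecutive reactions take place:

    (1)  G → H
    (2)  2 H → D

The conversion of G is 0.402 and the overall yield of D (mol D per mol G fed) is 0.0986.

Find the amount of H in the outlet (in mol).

92.7 mol

Conversion of G: G consumed = 1ξ₁ = 0.402 × 452.5 → ξ₁ = 181.9 mol.
Yield of D: 1ξ₂ / 452.5 = 0.0986 → ξ₂ = 44.62 mol.
Outlet amounts (n = n₀ + Σ ν·ξ):
  G: 452.5 − 1(181.9) = 270.6
  H: 0 + 1(181.9) − 2(44.62) = 92.67
  D: 0 + 1(44.62) = 44.62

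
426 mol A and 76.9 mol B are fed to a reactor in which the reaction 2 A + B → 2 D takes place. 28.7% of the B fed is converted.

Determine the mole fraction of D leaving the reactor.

B reacted = 0.287 × 76.9 = 22.07 mol; ν_B = −1, so ξ = 22.07/1 = 22.07 mol.
Outlet amounts (n = n₀ + ν ξ):
  A: 426 − 2(22.07) = 381.9
  B: 76.9 − 1(22.07) = 54.83
  D: 0 + 2(22.07) = 44.14
Total out = 480.8 mol; y_D = 44.14 / 480.8 = 0.0918.

0.0918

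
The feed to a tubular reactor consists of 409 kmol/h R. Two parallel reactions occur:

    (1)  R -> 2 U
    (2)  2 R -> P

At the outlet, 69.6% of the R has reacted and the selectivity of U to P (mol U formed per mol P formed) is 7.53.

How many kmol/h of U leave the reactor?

372 kmol/h

Conversion of R: R consumed = 0.696 × 409 = 284.7 kmol/h = 1ξ₁ + 2ξ₂.
Selectivity: 2ξ₁ / (1ξ₂) = 7.53 → ξ₁ = 3.765 ξ₂.
Substitute: (1·3.765 + 2) ξ₂ = 284.7 → ξ₂ = 49.38 kmol/h, ξ₁ = 185.9 kmol/h.
Outlet amounts (n = n₀ + Σ ν·ξ):
  R: 409 − 1(185.9) − 2(49.38) = 124.3
  U: 0 + 2(185.9) = 371.8
  P: 0 + 1(49.38) = 49.38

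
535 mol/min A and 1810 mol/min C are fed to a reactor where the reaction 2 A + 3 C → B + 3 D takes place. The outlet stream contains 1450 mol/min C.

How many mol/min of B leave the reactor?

For C: n = n₀ − 3ξ → 1450 = 1810 − 3ξ, giving ξ = 120 mol/min.
Outlet amounts (n = n₀ + ν ξ):
  A: 535 − 2(120) = 295
  C: 1810 − 3(120) = 1450
  B: 0 + 1(120) = 120
  D: 0 + 3(120) = 360

120 mol/min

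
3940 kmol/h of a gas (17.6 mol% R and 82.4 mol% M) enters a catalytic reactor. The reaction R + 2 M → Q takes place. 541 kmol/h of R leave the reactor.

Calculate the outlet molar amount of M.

For R: n = n₀ − 1ξ → 541 = 693.4 − 1ξ, giving ξ = 152.4 kmol/h.
Outlet amounts (n = n₀ + ν ξ):
  R: 693.4 − 1(152.4) = 541
  M: 3247 − 2(152.4) = 2942
  Q: 0 + 1(152.4) = 152.4

2940 kmol/h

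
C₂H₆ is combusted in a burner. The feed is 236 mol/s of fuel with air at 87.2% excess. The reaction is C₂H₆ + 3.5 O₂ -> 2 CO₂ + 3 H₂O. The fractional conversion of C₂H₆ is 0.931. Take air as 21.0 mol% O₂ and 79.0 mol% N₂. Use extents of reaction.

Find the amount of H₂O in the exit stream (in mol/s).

Stoichiometric O₂ = 3.5 × 236 = 826 mol/s; O₂ fed = 826 × 1.872 = 1546 mol/s.
N₂ fed = 1546 × 79/21 = 5817 mol/s.
Fuel reacted = 0.931 × 236 → ξ = 219.7 mol/s.
Outlet (n = n₀ + ν ξ):
  C₂H₆: 236 − 1(219.7) = 16.28
  O₂: 1546 − 3.5(219.7) = 777.3
  N₂: 5817 (inert)
  CO₂: 0 + 2(219.7) = 439.4
  H₂O: 0 + 3(219.7) = 659.1

659 mol/s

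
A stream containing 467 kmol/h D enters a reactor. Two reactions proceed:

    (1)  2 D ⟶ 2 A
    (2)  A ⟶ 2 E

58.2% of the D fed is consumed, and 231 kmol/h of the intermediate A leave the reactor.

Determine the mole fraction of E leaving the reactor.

Conversion of D: D consumed = 2ξ₁ = 0.582 × 467 → ξ₁ = 135.9 kmol/h.
A balance: n_A = 0 + 2ξ₁ − 1ξ₂ = 231 → ξ₂ = (2·135.9 − 231)/1 = 40.79 kmol/h.
Outlet amounts (n = n₀ + Σ ν·ξ):
  D: 467 − 2(135.9) = 195.2
  A: 0 + 2(135.9) − 1(40.79) = 231
  E: 0 + 2(40.79) = 81.59
Total out = 507.8 kmol/h; y_E = 81.59 / 507.8 = 0.1607.

0.161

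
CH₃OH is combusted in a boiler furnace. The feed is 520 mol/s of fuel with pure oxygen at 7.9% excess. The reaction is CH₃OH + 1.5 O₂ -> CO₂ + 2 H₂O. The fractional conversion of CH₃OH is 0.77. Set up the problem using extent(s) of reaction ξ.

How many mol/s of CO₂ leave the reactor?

400 mol/s

Stoichiometric O₂ = 1.5 × 520 = 780 mol/s; O₂ fed = 780 × 1.079 = 841.6 mol/s.
Fuel reacted = 0.77 × 520 → ξ = 400.4 mol/s.
Outlet (n = n₀ + ν ξ):
  CH₃OH: 520 − 1(400.4) = 119.6
  O₂: 841.6 − 1.5(400.4) = 241
  CO₂: 0 + 1(400.4) = 400.4
  H₂O: 0 + 2(400.4) = 800.8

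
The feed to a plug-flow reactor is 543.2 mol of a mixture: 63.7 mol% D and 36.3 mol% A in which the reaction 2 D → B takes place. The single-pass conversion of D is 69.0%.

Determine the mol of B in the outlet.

119 mol

D reacted = 0.69 × 346 = 238.8 mol; ν_D = −2, so ξ = 238.8/2 = 119.4 mol.
Outlet amounts (n = n₀ + ν ξ):
  D: 346 − 2(119.4) = 107.3
  B: 0 + 1(119.4) = 119.4
  A: 197.2 (inert)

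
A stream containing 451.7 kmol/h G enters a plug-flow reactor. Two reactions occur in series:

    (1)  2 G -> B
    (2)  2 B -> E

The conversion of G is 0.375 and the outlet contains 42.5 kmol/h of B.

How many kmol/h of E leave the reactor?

Conversion of G: G consumed = 2ξ₁ = 0.375 × 451.7 → ξ₁ = 84.69 kmol/h.
B balance: n_B = 0 + 1ξ₁ − 2ξ₂ = 42.5 → ξ₂ = (1·84.69 − 42.5)/2 = 21.1 kmol/h.
Outlet amounts (n = n₀ + Σ ν·ξ):
  G: 451.7 − 2(84.69) = 282.3
  B: 0 + 1(84.69) − 2(21.1) = 42.5
  E: 0 + 1(21.1) = 21.1

21.1 kmol/h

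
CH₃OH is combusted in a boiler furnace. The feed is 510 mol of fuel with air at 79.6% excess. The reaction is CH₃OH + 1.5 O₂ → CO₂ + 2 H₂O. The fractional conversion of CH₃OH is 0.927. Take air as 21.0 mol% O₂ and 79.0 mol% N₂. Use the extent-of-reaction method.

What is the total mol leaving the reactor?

Stoichiometric O₂ = 1.5 × 510 = 765 mol; O₂ fed = 765 × 1.796 = 1374 mol.
N₂ fed = 1374 × 79/21 = 5169 mol.
Fuel reacted = 0.927 × 510 → ξ = 472.8 mol.
Outlet (n = n₀ + ν ξ):
  CH₃OH: 510 − 1(472.8) = 37.23
  O₂: 1374 − 1.5(472.8) = 664.8
  N₂: 5169 (inert)
  CO₂: 0 + 1(472.8) = 472.8
  H₂O: 0 + 2(472.8) = 945.5
Total out = 37.23 + 664.8 + 5169 + 472.8 + 945.5 = 7289 mol.

7290 mol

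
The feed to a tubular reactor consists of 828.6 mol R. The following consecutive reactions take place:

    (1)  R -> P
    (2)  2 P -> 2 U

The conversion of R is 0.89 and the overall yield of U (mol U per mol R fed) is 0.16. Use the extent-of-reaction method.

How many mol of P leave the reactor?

605 mol

Conversion of R: R consumed = 1ξ₁ = 0.89 × 828.6 → ξ₁ = 737.5 mol.
Yield of U: 2ξ₂ / 828.6 = 0.16 → ξ₂ = 66.29 mol.
Outlet amounts (n = n₀ + Σ ν·ξ):
  R: 828.6 − 1(737.5) = 91.15
  P: 0 + 1(737.5) − 2(66.29) = 604.9
  U: 0 + 2(66.29) = 132.6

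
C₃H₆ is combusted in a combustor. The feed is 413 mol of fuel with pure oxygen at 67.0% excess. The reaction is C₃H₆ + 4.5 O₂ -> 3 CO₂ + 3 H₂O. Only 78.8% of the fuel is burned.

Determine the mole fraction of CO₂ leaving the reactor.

Stoichiometric O₂ = 4.5 × 413 = 1858 mol; O₂ fed = 1858 × 1.670 = 3104 mol.
Fuel reacted = 0.788 × 413 → ξ = 325.4 mol.
Outlet (n = n₀ + ν ξ):
  C₃H₆: 413 − 1(325.4) = 87.56
  O₂: 3104 − 4.5(325.4) = 1639
  CO₂: 0 + 3(325.4) = 976.3
  H₂O: 0 + 3(325.4) = 976.3
Total out = 3679 mol; y_CO₂ = 976.3 / 3679 = 0.2653.

0.265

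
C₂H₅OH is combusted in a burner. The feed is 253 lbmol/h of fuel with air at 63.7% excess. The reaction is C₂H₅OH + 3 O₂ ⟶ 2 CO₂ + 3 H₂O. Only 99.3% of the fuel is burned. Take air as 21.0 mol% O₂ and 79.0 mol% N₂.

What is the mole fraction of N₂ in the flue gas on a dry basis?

0.825

Stoichiometric O₂ = 3 × 253 = 759 lbmol/h; O₂ fed = 759 × 1.637 = 1242 lbmol/h.
N₂ fed = 1242 × 79/21 = 4674 lbmol/h.
Fuel reacted = 0.993 × 253 → ξ = 251.2 lbmol/h.
Outlet (n = n₀ + ν ξ):
  C₂H₅OH: 253 − 1(251.2) = 1.771
  O₂: 1242 − 3(251.2) = 488.8
  N₂: 4674 (inert)
  CO₂: 0 + 2(251.2) = 502.5
  H₂O: 0 + 3(251.2) = 753.7
Dry total = 5667 lbmol/h; y_N₂ (dry) = 4674 / 5667 = 0.8248.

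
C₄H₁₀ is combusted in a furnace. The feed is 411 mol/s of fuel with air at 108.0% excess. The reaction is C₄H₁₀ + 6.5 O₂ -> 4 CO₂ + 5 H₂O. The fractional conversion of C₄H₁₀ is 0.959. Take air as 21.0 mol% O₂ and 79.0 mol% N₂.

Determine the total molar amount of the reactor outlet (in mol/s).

Stoichiometric O₂ = 6.5 × 411 = 2672 mol/s; O₂ fed = 2672 × 2.080 = 5557 mol/s.
N₂ fed = 5557 × 79/21 = 20900 mol/s.
Fuel reacted = 0.959 × 411 → ξ = 394.1 mol/s.
Outlet (n = n₀ + ν ξ):
  C₄H₁₀: 411 − 1(394.1) = 16.85
  O₂: 5557 − 6.5(394.1) = 2995
  N₂: 20900 (inert)
  CO₂: 0 + 4(394.1) = 1577
  H₂O: 0 + 5(394.1) = 1971
Total out = 16.85 + 2995 + 20900 + 1577 + 1971 = 27460 mol/s.

27500 mol/s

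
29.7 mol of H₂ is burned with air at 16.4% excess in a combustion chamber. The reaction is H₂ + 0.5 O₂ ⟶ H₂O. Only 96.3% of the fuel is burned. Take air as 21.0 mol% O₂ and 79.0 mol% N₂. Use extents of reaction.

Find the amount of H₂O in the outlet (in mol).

Stoichiometric O₂ = 0.5 × 29.7 = 14.85 mol; O₂ fed = 14.85 × 1.164 = 17.29 mol.
N₂ fed = 17.29 × 79/21 = 65.03 mol.
Fuel reacted = 0.963 × 29.7 → ξ = 28.6 mol.
Outlet (n = n₀ + ν ξ):
  H₂: 29.7 − 1(28.6) = 1.099
  O₂: 17.29 − 0.5(28.6) = 2.985
  N₂: 65.03 (inert)
  H₂O: 0 + 1(28.6) = 28.6

28.6 mol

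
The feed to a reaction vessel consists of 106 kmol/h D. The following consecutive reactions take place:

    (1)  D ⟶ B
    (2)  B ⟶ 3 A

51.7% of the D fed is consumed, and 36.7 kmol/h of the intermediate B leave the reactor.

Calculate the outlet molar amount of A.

54.3 kmol/h

Conversion of D: D consumed = 1ξ₁ = 0.517 × 106 → ξ₁ = 54.8 kmol/h.
B balance: n_B = 0 + 1ξ₁ − 1ξ₂ = 36.7 → ξ₂ = (1·54.8 − 36.7)/1 = 18.1 kmol/h.
Outlet amounts (n = n₀ + Σ ν·ξ):
  D: 106 − 1(54.8) = 51.2
  B: 0 + 1(54.8) − 1(18.1) = 36.7
  A: 0 + 3(18.1) = 54.31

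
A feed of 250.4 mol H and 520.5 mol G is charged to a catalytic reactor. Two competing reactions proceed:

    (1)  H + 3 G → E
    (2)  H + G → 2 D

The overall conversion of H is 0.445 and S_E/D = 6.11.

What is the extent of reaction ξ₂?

ξ₂ = 8.43 mol

Conversion of H: H consumed = 0.445 × 250.4 = 111.4 mol = 1ξ₁ + 1ξ₂.
Selectivity: 1ξ₁ / (2ξ₂) = 6.11 → ξ₁ = 12.22 ξ₂.
Substitute: (1·12.22 + 1) ξ₂ = 111.4 → ξ₂ = 8.429 mol, ξ₁ = 103 mol.
Outlet amounts (n = n₀ + Σ ν·ξ):
  H: 250.4 − 1(103) − 1(8.429) = 139
  G: 520.5 − 3(103) − 1(8.429) = 203.1
  E: 0 + 1(103) = 103
  D: 0 + 2(8.429) = 16.86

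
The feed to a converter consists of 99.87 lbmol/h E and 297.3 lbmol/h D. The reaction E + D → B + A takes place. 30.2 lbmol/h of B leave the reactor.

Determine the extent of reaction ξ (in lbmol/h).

ξ = 30.2 lbmol/h

For B: n = n₀ + 1ξ → 30.2 = 0 + 1ξ, giving ξ = 30.2 lbmol/h.
Outlet amounts (n = n₀ + ν ξ):
  E: 99.87 − 1(30.2) = 69.67
  D: 297.3 − 1(30.2) = 267.1
  B: 0 + 1(30.2) = 30.2
  A: 0 + 1(30.2) = 30.2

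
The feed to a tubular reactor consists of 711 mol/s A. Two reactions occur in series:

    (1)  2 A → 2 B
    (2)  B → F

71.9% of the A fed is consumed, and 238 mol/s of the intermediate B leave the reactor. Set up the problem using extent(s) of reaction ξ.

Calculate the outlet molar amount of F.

273 mol/s

Conversion of A: A consumed = 2ξ₁ = 0.719 × 711 → ξ₁ = 255.6 mol/s.
B balance: n_B = 0 + 2ξ₁ − 1ξ₂ = 238 → ξ₂ = (2·255.6 − 238)/1 = 273.2 mol/s.
Outlet amounts (n = n₀ + Σ ν·ξ):
  A: 711 − 2(255.6) = 199.8
  B: 0 + 2(255.6) − 1(273.2) = 238
  F: 0 + 1(273.2) = 273.2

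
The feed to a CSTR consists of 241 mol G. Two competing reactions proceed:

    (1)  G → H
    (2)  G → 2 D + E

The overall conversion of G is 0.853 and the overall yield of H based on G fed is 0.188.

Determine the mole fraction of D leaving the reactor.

0.571

Yield of H: 1ξ₁ / 241 = 0.188 → ξ₁ = 45.31 mol.
Conversion of G: 1ξ₁ + 1ξ₂ = 0.853 × 241 = 205.6 → ξ₂ = 160.3 mol.
Outlet amounts (n = n₀ + Σ ν·ξ):
  G: 241 − 1(45.31) − 1(160.3) = 35.43
  H: 0 + 1(45.31) = 45.31
  D: 0 + 2(160.3) = 320.5
  E: 0 + 1(160.3) = 160.3
Total out = 561.5 mol; y_D = 320.5 / 561.5 = 0.5708.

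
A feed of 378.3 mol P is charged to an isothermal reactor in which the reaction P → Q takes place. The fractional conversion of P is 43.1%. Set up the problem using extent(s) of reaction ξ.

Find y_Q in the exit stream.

0.431

P reacted = 0.431 × 378.3 = 163 mol; ν_P = −1, so ξ = 163/1 = 163 mol.
Outlet amounts (n = n₀ + ν ξ):
  P: 378.3 − 1(163) = 215.3
  Q: 0 + 1(163) = 163
Total out = 378.3 mol; y_Q = 163 / 378.3 = 0.431.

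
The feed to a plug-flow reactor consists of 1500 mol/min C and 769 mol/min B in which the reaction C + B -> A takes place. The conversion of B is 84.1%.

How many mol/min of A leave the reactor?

647 mol/min

B reacted = 0.841 × 769 = 646.7 mol/min; ν_B = −1, so ξ = 646.7/1 = 646.7 mol/min.
Outlet amounts (n = n₀ + ν ξ):
  C: 1500 − 1(646.7) = 853.3
  B: 769 − 1(646.7) = 122.3
  A: 0 + 1(646.7) = 646.7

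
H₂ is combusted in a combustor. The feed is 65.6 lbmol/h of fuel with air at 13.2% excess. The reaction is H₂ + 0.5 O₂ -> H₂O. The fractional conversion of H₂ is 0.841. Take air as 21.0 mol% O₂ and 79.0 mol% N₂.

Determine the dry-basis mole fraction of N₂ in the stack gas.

Stoichiometric O₂ = 0.5 × 65.6 = 32.8 lbmol/h; O₂ fed = 32.8 × 1.132 = 37.13 lbmol/h.
N₂ fed = 37.13 × 79/21 = 139.7 lbmol/h.
Fuel reacted = 0.841 × 65.6 → ξ = 55.17 lbmol/h.
Outlet (n = n₀ + ν ξ):
  H₂: 65.6 − 1(55.17) = 10.43
  O₂: 37.13 − 0.5(55.17) = 9.545
  N₂: 139.7 (inert)
  H₂O: 0 + 1(55.17) = 55.17
Dry total = 159.7 lbmol/h; y_N₂ (dry) = 139.7 / 159.7 = 0.8749.

0.875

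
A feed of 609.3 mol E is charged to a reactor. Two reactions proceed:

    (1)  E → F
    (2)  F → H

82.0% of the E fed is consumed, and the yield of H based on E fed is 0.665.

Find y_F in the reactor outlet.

Conversion of E: E consumed = 1ξ₁ = 0.82 × 609.3 → ξ₁ = 499.6 mol.
Yield of H: 1ξ₂ / 609.3 = 0.665 → ξ₂ = 405.2 mol.
Outlet amounts (n = n₀ + Σ ν·ξ):
  E: 609.3 − 1(499.6) = 109.7
  F: 0 + 1(499.6) − 1(405.2) = 94.44
  H: 0 + 1(405.2) = 405.2
Total out = 609.3 mol; y_F = 94.44 / 609.3 = 0.155.

0.155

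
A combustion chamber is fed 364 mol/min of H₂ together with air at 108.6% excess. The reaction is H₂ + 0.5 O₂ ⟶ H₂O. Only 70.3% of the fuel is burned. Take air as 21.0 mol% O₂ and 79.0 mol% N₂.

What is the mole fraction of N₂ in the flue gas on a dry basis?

0.799

Stoichiometric O₂ = 0.5 × 364 = 182 mol/min; O₂ fed = 182 × 2.086 = 379.7 mol/min.
N₂ fed = 379.7 × 79/21 = 1428 mol/min.
Fuel reacted = 0.703 × 364 → ξ = 255.9 mol/min.
Outlet (n = n₀ + ν ξ):
  H₂: 364 − 1(255.9) = 108.1
  O₂: 379.7 − 0.5(255.9) = 251.7
  N₂: 1428 (inert)
  H₂O: 0 + 1(255.9) = 255.9
Dry total = 1788 mol/min; y_N₂ (dry) = 1428 / 1788 = 0.7988.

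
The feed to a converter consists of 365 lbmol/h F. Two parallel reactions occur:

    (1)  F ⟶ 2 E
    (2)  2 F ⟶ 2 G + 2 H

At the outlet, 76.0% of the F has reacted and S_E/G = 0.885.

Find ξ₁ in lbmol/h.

Conversion of F: F consumed = 0.76 × 365 = 277.4 lbmol/h = 1ξ₁ + 2ξ₂.
Selectivity: 2ξ₁ / (2ξ₂) = 0.885 → ξ₁ = 0.885 ξ₂.
Substitute: (1·0.885 + 2) ξ₂ = 277.4 → ξ₂ = 96.15 lbmol/h, ξ₁ = 85.09 lbmol/h.
Outlet amounts (n = n₀ + Σ ν·ξ):
  F: 365 − 1(85.09) − 2(96.15) = 87.6
  E: 0 + 2(85.09) = 170.2
  G: 0 + 2(96.15) = 192.3
  H: 0 + 2(96.15) = 192.3

ξ₁ = 85.1 lbmol/h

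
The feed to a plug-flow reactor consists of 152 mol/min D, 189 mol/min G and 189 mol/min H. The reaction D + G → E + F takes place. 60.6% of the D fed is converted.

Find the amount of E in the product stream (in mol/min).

D reacted = 0.606 × 152 = 92.11 mol/min; ν_D = −1, so ξ = 92.11/1 = 92.11 mol/min.
Outlet amounts (n = n₀ + ν ξ):
  D: 152 − 1(92.11) = 59.89
  G: 189 − 1(92.11) = 96.89
  E: 0 + 1(92.11) = 92.11
  F: 0 + 1(92.11) = 92.11
  H: 189 (inert)

92.1 mol/min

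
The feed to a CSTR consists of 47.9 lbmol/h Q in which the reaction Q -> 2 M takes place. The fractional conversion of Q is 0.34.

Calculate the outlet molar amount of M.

Q reacted = 0.34 × 47.9 = 16.29 lbmol/h; ν_Q = −1, so ξ = 16.29/1 = 16.29 lbmol/h.
Outlet amounts (n = n₀ + ν ξ):
  Q: 47.9 − 1(16.29) = 31.61
  M: 0 + 2(16.29) = 32.57

32.6 lbmol/h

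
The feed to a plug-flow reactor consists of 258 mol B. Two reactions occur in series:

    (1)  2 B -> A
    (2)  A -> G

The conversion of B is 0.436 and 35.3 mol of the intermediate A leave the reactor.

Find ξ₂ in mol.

ξ₂ = 20.9 mol

Conversion of B: B consumed = 2ξ₁ = 0.436 × 258 → ξ₁ = 56.24 mol.
A balance: n_A = 0 + 1ξ₁ − 1ξ₂ = 35.3 → ξ₂ = (1·56.24 − 35.3)/1 = 20.94 mol.
Outlet amounts (n = n₀ + Σ ν·ξ):
  B: 258 − 2(56.24) = 145.5
  A: 0 + 1(56.24) − 1(20.94) = 35.3
  G: 0 + 1(20.94) = 20.94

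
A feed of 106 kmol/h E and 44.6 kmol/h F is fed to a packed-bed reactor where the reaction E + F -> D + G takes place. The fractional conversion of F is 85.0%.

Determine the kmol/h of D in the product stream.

F reacted = 0.85 × 44.6 = 37.91 kmol/h; ν_F = −1, so ξ = 37.91/1 = 37.91 kmol/h.
Outlet amounts (n = n₀ + ν ξ):
  E: 106 − 1(37.91) = 68.09
  F: 44.6 − 1(37.91) = 6.69
  D: 0 + 1(37.91) = 37.91
  G: 0 + 1(37.91) = 37.91

37.9 kmol/h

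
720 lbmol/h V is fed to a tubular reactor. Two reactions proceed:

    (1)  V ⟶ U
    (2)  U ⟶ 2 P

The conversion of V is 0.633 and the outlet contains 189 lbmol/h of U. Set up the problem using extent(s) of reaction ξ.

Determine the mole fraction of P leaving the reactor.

Conversion of V: V consumed = 1ξ₁ = 0.633 × 720 → ξ₁ = 455.8 lbmol/h.
U balance: n_U = 0 + 1ξ₁ − 1ξ₂ = 189 → ξ₂ = (1·455.8 − 189)/1 = 266.8 lbmol/h.
Outlet amounts (n = n₀ + Σ ν·ξ):
  V: 720 − 1(455.8) = 264.2
  U: 0 + 1(455.8) − 1(266.8) = 189
  P: 0 + 2(266.8) = 533.5
Total out = 986.8 lbmol/h; y_P = 533.5 / 986.8 = 0.5407.

0.541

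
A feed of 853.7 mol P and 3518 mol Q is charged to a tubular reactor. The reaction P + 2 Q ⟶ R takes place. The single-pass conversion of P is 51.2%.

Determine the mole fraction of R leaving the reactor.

P reacted = 0.512 × 853.7 = 437.1 mol; ν_P = −1, so ξ = 437.1/1 = 437.1 mol.
Outlet amounts (n = n₀ + ν ξ):
  P: 853.7 − 1(437.1) = 416.6
  Q: 3518 − 2(437.1) = 2644
  R: 0 + 1(437.1) = 437.1
Total out = 3498 mol; y_R = 437.1 / 3498 = 0.125.

0.125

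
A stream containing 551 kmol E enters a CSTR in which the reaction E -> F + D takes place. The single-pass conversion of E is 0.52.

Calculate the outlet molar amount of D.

287 kmol

E reacted = 0.52 × 551 = 286.5 kmol; ν_E = −1, so ξ = 286.5/1 = 286.5 kmol.
Outlet amounts (n = n₀ + ν ξ):
  E: 551 − 1(286.5) = 264.5
  F: 0 + 1(286.5) = 286.5
  D: 0 + 1(286.5) = 286.5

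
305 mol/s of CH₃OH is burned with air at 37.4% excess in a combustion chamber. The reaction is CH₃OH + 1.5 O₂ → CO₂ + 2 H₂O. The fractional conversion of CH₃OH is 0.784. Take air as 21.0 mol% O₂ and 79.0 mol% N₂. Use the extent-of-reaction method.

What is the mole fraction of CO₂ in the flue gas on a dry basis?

Stoichiometric O₂ = 1.5 × 305 = 457.5 mol/s; O₂ fed = 457.5 × 1.374 = 628.6 mol/s.
N₂ fed = 628.6 × 79/21 = 2365 mol/s.
Fuel reacted = 0.784 × 305 → ξ = 239.1 mol/s.
Outlet (n = n₀ + ν ξ):
  CH₃OH: 305 − 1(239.1) = 65.88
  O₂: 628.6 − 1.5(239.1) = 269.9
  N₂: 2365 (inert)
  CO₂: 0 + 1(239.1) = 239.1
  H₂O: 0 + 2(239.1) = 478.2
Dry total = 2940 mol/s; y_CO₂ (dry) = 239.1 / 2940 = 0.08134.

0.0813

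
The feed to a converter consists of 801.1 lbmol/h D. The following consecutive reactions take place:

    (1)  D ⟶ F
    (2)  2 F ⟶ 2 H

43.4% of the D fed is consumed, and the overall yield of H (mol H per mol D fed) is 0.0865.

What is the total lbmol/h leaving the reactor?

801 lbmol/h

Conversion of D: D consumed = 1ξ₁ = 0.434 × 801.1 → ξ₁ = 347.7 lbmol/h.
Yield of H: 2ξ₂ / 801.1 = 0.0865 → ξ₂ = 34.65 lbmol/h.
Outlet amounts (n = n₀ + Σ ν·ξ):
  D: 801.1 − 1(347.7) = 453.4
  F: 0 + 1(347.7) − 2(34.65) = 278.4
  H: 0 + 2(34.65) = 69.3
Total out = 453.4 + 278.4 + 69.3 = 801.1 lbmol/h.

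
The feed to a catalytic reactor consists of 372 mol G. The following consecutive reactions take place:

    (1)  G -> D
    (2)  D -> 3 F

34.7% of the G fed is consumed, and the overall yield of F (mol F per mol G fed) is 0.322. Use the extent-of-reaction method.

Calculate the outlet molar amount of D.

Conversion of G: G consumed = 1ξ₁ = 0.347 × 372 → ξ₁ = 129.1 mol.
Yield of F: 3ξ₂ / 372 = 0.322 → ξ₂ = 39.93 mol.
Outlet amounts (n = n₀ + Σ ν·ξ):
  G: 372 − 1(129.1) = 242.9
  D: 0 + 1(129.1) − 1(39.93) = 89.16
  F: 0 + 3(39.93) = 119.8

89.2 mol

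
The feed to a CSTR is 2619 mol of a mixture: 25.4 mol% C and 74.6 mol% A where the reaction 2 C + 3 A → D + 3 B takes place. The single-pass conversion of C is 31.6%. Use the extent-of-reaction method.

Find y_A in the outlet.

C reacted = 0.316 × 665.2 = 210.2 mol; ν_C = −2, so ξ = 210.2/2 = 105.1 mol.
Outlet amounts (n = n₀ + ν ξ):
  C: 665.2 − 2(105.1) = 455
  A: 1954 − 3(105.1) = 1638
  D: 0 + 1(105.1) = 105.1
  B: 0 + 3(105.1) = 315.3
Total out = 2514 mol; y_A = 1638 / 2514 = 0.6518.

0.652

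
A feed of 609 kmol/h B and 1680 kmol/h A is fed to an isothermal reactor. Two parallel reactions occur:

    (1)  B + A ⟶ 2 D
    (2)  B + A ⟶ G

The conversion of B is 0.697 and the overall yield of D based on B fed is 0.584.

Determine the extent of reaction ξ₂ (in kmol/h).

ξ₂ = 247 kmol/h

Yield of D: 2ξ₁ / 609 = 0.584 → ξ₁ = 177.8 kmol/h.
Conversion of B: 1ξ₁ + 1ξ₂ = 0.697 × 609 = 424.5 → ξ₂ = 246.6 kmol/h.
Outlet amounts (n = n₀ + Σ ν·ξ):
  B: 609 − 1(177.8) − 1(246.6) = 184.5
  A: 1680 − 1(177.8) − 1(246.6) = 1256
  D: 0 + 2(177.8) = 355.7
  G: 0 + 1(246.6) = 246.6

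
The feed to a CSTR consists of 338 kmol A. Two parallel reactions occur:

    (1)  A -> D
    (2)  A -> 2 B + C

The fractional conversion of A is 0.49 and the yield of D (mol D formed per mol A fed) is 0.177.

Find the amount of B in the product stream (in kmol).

212 kmol

Yield of D: 1ξ₁ / 338 = 0.177 → ξ₁ = 59.83 kmol.
Conversion of A: 1ξ₁ + 1ξ₂ = 0.49 × 338 = 165.6 → ξ₂ = 105.8 kmol.
Outlet amounts (n = n₀ + Σ ν·ξ):
  A: 338 − 1(59.83) − 1(105.8) = 172.4
  D: 0 + 1(59.83) = 59.83
  B: 0 + 2(105.8) = 211.6
  C: 0 + 1(105.8) = 105.8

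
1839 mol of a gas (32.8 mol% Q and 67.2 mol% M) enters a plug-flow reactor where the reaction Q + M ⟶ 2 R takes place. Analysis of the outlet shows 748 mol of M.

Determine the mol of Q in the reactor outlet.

For M: n = n₀ − 1ξ → 748 = 1236 − 1ξ, giving ξ = 487.8 mol.
Outlet amounts (n = n₀ + ν ξ):
  Q: 603.2 − 1(487.8) = 115.4
  M: 1236 − 1(487.8) = 748
  R: 0 + 2(487.8) = 975.6

115 mol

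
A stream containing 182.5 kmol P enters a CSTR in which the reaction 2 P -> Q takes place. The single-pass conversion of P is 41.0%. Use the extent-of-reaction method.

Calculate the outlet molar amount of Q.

P reacted = 0.41 × 182.5 = 74.82 kmol; ν_P = −2, so ξ = 74.82/2 = 37.41 kmol.
Outlet amounts (n = n₀ + ν ξ):
  P: 182.5 − 2(37.41) = 107.7
  Q: 0 + 1(37.41) = 37.41

37.4 kmol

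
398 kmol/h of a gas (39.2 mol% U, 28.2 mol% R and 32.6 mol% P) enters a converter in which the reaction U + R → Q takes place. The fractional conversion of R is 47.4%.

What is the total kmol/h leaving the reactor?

R reacted = 0.474 × 112.2 = 53.2 kmol/h; ν_R = −1, so ξ = 53.2/1 = 53.2 kmol/h.
Outlet amounts (n = n₀ + ν ξ):
  U: 156 − 1(53.2) = 102.8
  R: 112.2 − 1(53.2) = 59.04
  Q: 0 + 1(53.2) = 53.2
  P: 129.7 (inert)
Total out = 102.8 + 59.04 + 53.2 + 129.7 = 344.8 kmol/h.

345 kmol/h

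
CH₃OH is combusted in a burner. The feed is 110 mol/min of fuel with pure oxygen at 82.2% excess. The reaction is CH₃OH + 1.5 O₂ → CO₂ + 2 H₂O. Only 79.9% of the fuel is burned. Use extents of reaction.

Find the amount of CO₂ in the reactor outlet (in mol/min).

Stoichiometric O₂ = 1.5 × 110 = 165 mol/min; O₂ fed = 165 × 1.822 = 300.6 mol/min.
Fuel reacted = 0.799 × 110 → ξ = 87.89 mol/min.
Outlet (n = n₀ + ν ξ):
  CH₃OH: 110 − 1(87.89) = 22.11
  O₂: 300.6 − 1.5(87.89) = 168.8
  CO₂: 0 + 1(87.89) = 87.89
  H₂O: 0 + 2(87.89) = 175.8

87.9 mol/min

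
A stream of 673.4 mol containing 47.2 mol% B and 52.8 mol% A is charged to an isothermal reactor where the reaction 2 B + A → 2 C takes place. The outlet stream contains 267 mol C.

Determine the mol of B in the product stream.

For C: n = n₀ + 2ξ → 267 = 0 + 2ξ, giving ξ = 133.5 mol.
Outlet amounts (n = n₀ + ν ξ):
  B: 317.8 − 2(133.5) = 50.84
  A: 355.6 − 1(133.5) = 222.1
  C: 0 + 2(133.5) = 267

50.8 mol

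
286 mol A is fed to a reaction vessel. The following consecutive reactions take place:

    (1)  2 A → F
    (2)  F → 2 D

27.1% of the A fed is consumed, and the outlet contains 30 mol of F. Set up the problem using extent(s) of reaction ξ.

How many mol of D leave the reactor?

17.5 mol

Conversion of A: A consumed = 2ξ₁ = 0.271 × 286 → ξ₁ = 38.75 mol.
F balance: n_F = 0 + 1ξ₁ − 1ξ₂ = 30 → ξ₂ = (1·38.75 − 30)/1 = 8.753 mol.
Outlet amounts (n = n₀ + Σ ν·ξ):
  A: 286 − 2(38.75) = 208.5
  F: 0 + 1(38.75) − 1(8.753) = 30
  D: 0 + 2(8.753) = 17.51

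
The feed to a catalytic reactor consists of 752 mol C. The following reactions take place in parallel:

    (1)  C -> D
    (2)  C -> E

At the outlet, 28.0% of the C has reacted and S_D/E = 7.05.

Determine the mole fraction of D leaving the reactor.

Conversion of C: C consumed = 0.28 × 752 = 210.6 mol = 1ξ₁ + 1ξ₂.
Selectivity: 1ξ₁ / (1ξ₂) = 7.05 → ξ₁ = 7.05 ξ₂.
Substitute: (1·7.05 + 1) ξ₂ = 210.6 → ξ₂ = 26.16 mol, ξ₁ = 184.4 mol.
Outlet amounts (n = n₀ + Σ ν·ξ):
  C: 752 − 1(184.4) − 1(26.16) = 541.4
  D: 0 + 1(184.4) = 184.4
  E: 0 + 1(26.16) = 26.16
Total out = 752 mol; y_D = 184.4 / 752 = 0.2452.

0.245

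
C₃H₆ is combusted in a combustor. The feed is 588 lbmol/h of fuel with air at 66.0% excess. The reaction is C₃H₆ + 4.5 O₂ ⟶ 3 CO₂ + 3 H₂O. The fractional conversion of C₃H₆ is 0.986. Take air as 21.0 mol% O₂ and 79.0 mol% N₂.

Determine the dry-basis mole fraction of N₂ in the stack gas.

0.824

Stoichiometric O₂ = 4.5 × 588 = 2646 lbmol/h; O₂ fed = 2646 × 1.660 = 4392 lbmol/h.
N₂ fed = 4392 × 79/21 = 16520 lbmol/h.
Fuel reacted = 0.986 × 588 → ξ = 579.8 lbmol/h.
Outlet (n = n₀ + ν ξ):
  C₃H₆: 588 − 1(579.8) = 8.232
  O₂: 4392 − 4.5(579.8) = 1783
  N₂: 16520 (inert)
  CO₂: 0 + 3(579.8) = 1739
  H₂O: 0 + 3(579.8) = 1739
Dry total = 20050 lbmol/h; y_N₂ (dry) = 16520 / 20050 = 0.8239.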